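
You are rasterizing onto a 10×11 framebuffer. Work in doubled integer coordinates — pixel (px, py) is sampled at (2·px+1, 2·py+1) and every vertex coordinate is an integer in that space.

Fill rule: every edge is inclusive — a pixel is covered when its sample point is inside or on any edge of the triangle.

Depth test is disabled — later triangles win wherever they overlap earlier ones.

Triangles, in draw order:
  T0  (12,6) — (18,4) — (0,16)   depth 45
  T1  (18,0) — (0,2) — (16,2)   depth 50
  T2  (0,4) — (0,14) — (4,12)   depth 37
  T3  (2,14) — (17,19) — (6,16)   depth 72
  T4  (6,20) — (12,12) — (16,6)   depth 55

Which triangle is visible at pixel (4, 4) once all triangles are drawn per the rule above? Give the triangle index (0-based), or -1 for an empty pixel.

T0:
  2·area = 36
  edge (12, 6)→(18, 4): d=(6,-2) inclusive
  edge (18, 4)→(0, 16): d=(-18,12) inclusive
  edge (0, 16)→(12, 6): d=(12,-10) inclusive
    (7,2)@(15, 5): e=[0,18,18] → █  [on edge]
    (8,2)@(17, 5): e=[4,-6,38] → ·
    (4,3)@(9, 7): e=[0,54,-18] → ·  [on edge]
    (5,3)@(11, 7): e=[4,30,2] → █
    (6,3)@(13, 7): e=[8,6,22] → █
    (7,3)@(15, 7): e=[12,-18,42] → ·
    (1,4)@(3, 9): e=[0,90,-54] → ·  [on edge]
    (4,4)@(9, 9): e=[12,18,6] → █
    (5,4)@(11, 9): e=[16,-6,26] → ·
    (6,4)@(13, 9): e=[20,-30,46] → ·
    (3,5)@(7, 11): e=[20,6,10] → █
    (4,5)@(9, 11): e=[24,-18,30] → ·
  covered (5 px):
    · · · · · · · · · ·
    · · · · · · · · · ·
    · · · · · · · █ · ·
    · · · · · █ █ · · ·
    · · · · █ · · · · ·
    · · · █ · · · · · ·
    · · · · · · · · · ·
    · · · · · · · · · ·
    · · · · · · · · · ·
    · · · · · · · · · ·
    · · · · · · · · · ·
T1:
  2·area = 32  (B↔C swapped to make it positive)
  edge (18, 0)→(16, 2): d=(-2,2) inclusive
  edge (16, 2)→(0, 2): d=(-16,0) inclusive
  edge (0, 2)→(18, 0): d=(18,-2) inclusive
    (4,0)@(9, 1): e=[16,16,0] → █  [on edge]
    (5,0)@(11, 1): e=[12,16,4] → █
    (6,0)@(13, 1): e=[8,16,8] → █
    (7,0)@(15, 1): e=[4,16,12] → █
    (8,0)@(17, 1): e=[0,16,16] → █  [on edge]
    (9,0)@(19, 1): e=[-4,16,20] → ·
    (4,1)@(9, 3): e=[12,-16,36] → ·
    (5,1)@(11, 3): e=[8,-16,40] → ·
    (6,1)@(13, 3): e=[4,-16,44] → ·
    (7,1)@(15, 3): e=[0,-16,48] → ·  [on edge]
    (8,1)@(17, 3): e=[-4,-16,52] → ·
    (6,2)@(13, 5): e=[0,-48,80] → ·  [on edge]
    (5,3)@(11, 7): e=[0,-80,112] → ·  [on edge]
    (4,4)@(9, 9): e=[0,-112,144] → ·  [on edge]
    (3,5)@(7, 11): e=[0,-144,176] → ·  [on edge]
    (2,6)@(5, 13): e=[0,-176,208] → ·  [on edge]
    (1,7)@(3, 15): e=[0,-208,240] → ·  [on edge]
    (0,8)@(1, 17): e=[0,-240,272] → ·  [on edge]
  covered (5 px):
    · · · · █ █ █ █ █ ·
    · · · · · · · · · ·
    · · · · · · · · · ·
    · · · · · · · · · ·
    · · · · · · · · · ·
    · · · · · · · · · ·
    · · · · · · · · · ·
    · · · · · · · · · ·
    · · · · · · · · · ·
    · · · · · · · · · ·
    · · · · · · · · · ·
T2:
  2·area = 40  (B↔C swapped to make it positive)
  edge (0, 4)→(4, 12): d=(4,8) inclusive
  edge (4, 12)→(0, 14): d=(-4,2) inclusive
  edge (0, 14)→(0, 4): d=(0,-10) inclusive
    (0,3)@(1, 7): e=[4,26,10] → █
    (1,3)@(3, 7): e=[-12,22,30] → ·
    (0,4)@(1, 9): e=[12,18,10] → █
    (1,4)@(3, 9): e=[-4,14,30] → ·
    (0,5)@(1, 11): e=[20,10,10] → █
    (1,5)@(3, 11): e=[4,6,30] → █
    (2,5)@(5, 11): e=[-12,2,50] → ·
    (0,6)@(1, 13): e=[28,2,10] → █
    (1,6)@(3, 13): e=[12,-2,30] → ·
    (0,7)@(1, 15): e=[36,-6,10] → ·
  covered (5 px):
    · · · · · · · · · ·
    · · · · · · · · · ·
    · · · · · · · · · ·
    █ · · · · · · · · ·
    █ · · · · · · · · ·
    █ █ · · · · · · · ·
    █ · · · · · · · · ·
    · · · · · · · · · ·
    · · · · · · · · · ·
    · · · · · · · · · ·
    · · · · · · · · · ·
T3:
  2·area = 10
  edge (2, 14)→(17, 19): d=(15,5) inclusive
  edge (17, 19)→(6, 16): d=(-11,-3) inclusive
  edge (6, 16)→(2, 14): d=(-4,-2) inclusive
    (2,7)@(5, 15): e=[0,8,2] → █  [on edge]
    (3,7)@(7, 15): e=[-10,14,6] → ·
    (2,8)@(5, 17): e=[30,-14,-6] → ·
    (5,8)@(11, 17): e=[0,4,6] → █  [on edge]
    (6,8)@(13, 17): e=[-10,10,10] → ·
    (5,9)@(11, 19): e=[30,-18,-2] → ·
    (8,9)@(17, 19): e=[0,0,10] → █  [on edge]
    (9,9)@(19, 19): e=[-10,6,14] → ·
    (8,10)@(17, 21): e=[30,-22,2] → ·
  covered (3 px):
    · · · · · · · · · ·
    · · · · · · · · · ·
    · · · · · · · · · ·
    · · · · · · · · · ·
    · · · · · · · · · ·
    · · · · · · · · · ·
    · · · · · · · · · ·
    · · █ · · · · · · ·
    · · · · · █ · · · ·
    · · · · · · · · █ ·
    · · · · · · · · · ·
T4:
  2·area = 4  (B↔C swapped to make it positive)
  edge (6, 20)→(16, 6): d=(10,-14) inclusive
  edge (16, 6)→(12, 12): d=(-4,6) inclusive
  edge (12, 12)→(6, 20): d=(-6,8) inclusive
    (5,6)@(11, 13): e=[0,2,2] → █  [on edge]
    (6,6)@(13, 13): e=[28,-10,-14] → ·
    (5,7)@(11, 15): e=[20,-6,-10] → ·
  covered (1 px):
    · · · · · · · · · ·
    · · · · · · · · · ·
    · · · · · · · · · ·
    · · · · · · · · · ·
    · · · · · · · · · ·
    · · · · · · · · · ·
    · · · · · █ · · · ·
    · · · · · · · · · ·
    · · · · · · · · · ·
    · · · · · · · · · ·
    · · · · · · · · · ·

Z-buffer (winner per pixel, '.' = empty):
  . . . . 1 1 1 1 1 .
  . . . . . . . . . .
  . . . . . . . 0 . .
  2 . . . . 0 0 . . .
  2 . . . 0 . . . . .
  2 2 . 0 . . . . . .
  2 . . . . 4 . . . .
  . . 3 . . . . . . .
  . . . . . 3 . . . .
  . . . . . . . . 3 .
  . . . . . . . . . .

Answer: 0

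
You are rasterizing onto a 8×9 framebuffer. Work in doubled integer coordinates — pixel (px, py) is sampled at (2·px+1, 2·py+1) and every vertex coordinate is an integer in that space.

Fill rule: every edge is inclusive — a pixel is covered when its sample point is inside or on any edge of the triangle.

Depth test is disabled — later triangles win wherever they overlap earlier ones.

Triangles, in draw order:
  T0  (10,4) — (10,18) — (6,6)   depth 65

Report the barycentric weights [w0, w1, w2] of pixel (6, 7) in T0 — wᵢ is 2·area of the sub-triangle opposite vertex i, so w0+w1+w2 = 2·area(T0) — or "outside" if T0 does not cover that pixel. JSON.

T0:
  2·area = 56
  edge (10, 4)→(10, 18): d=(0,14) inclusive
  edge (10, 18)→(6, 6): d=(-4,-12) inclusive
  edge (6, 6)→(10, 4): d=(4,-2) inclusive
    (2,1)@(5, 3): e=[70,0,-14] → ·  [on edge]
    (4,2)@(9, 5): e=[14,40,2] → #
    (5,2)@(11, 5): e=[-14,64,6] → ·
    (3,3)@(7, 7): e=[42,8,6] → #
    (5,3)@(11, 7): e=[-14,56,14] → ·
    (3,4)@(7, 9): e=[42,0,14] → #  [on edge]
    (5,4)@(11, 9): e=[-14,48,22] → ·
    (3,5)@(7, 11): e=[42,-8,22] → ·
    (4,5)@(9, 11): e=[14,16,26] → #
    (5,5)@(11, 11): e=[-14,40,30] → ·
    (4,6)@(9, 13): e=[14,8,34] → #
    (5,6)@(11, 13): e=[-14,32,38] → ·
    (4,7)@(9, 15): e=[14,0,42] → #  [on edge]
  covered (8 px):
    · · · · · · · ·
    · · · · · · · ·
    · · · · # · · ·
    · · · # # · · ·
    · · · # # · · ·
    · · · · # · · ·
    · · · · # · · ·
    · · · · # · · ·
    · · · · · · · ·

Result: "outside"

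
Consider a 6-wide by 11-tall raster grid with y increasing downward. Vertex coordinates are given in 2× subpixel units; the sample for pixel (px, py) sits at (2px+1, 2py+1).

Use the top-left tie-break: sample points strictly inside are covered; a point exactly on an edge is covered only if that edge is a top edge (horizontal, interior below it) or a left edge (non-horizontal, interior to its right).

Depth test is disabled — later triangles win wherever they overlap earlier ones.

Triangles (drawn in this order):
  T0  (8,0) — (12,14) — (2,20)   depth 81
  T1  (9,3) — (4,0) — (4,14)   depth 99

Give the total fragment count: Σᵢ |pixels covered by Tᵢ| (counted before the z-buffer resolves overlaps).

T0:
  2·area = 164
  edge (8, 0)→(12, 14): d=(4,14) right/bottom  bias=-1
  edge (12, 14)→(2, 20): d=(-10,6) right/bottom  bias=-1
  edge (2, 20)→(8, 0): d=(6,-20) top-left  bias=+0
    (3,2)@(7, 5): e=[34,120,10] → █
    (4,2)@(9, 5): e=[6,108,50] → █
    (5,2)@(11, 5): e=[-22,96,90] → ·
    (3,3)@(7, 7): e=[42,100,22] → █
    (5,3)@(11, 7): e=[-14,76,102] → ·
    (3,4)@(7, 9): e=[50,80,34] → █
    (5,4)@(11, 9): e=[-6,56,114] → ·
    (2,5)@(5, 11): e=[86,72,6] → █
    (5,5)@(11, 11): e=[2,36,126] → █
    (2,6)@(5, 13): e=[94,52,18] → █
    (2,7)@(5, 15): e=[102,32,30] → █
    (5,7)@(11, 15): e=[18,-4,150] → ·
    (3,8)@(7, 17): e=[82,0,82] → ·  [on edge]
  covered (20 px):
    · · · · · ·
    · · · · · ·
    · · · █ █ ·
    · · · █ █ ·
    · · · █ █ ·
    · · █ █ █ █
    · · █ █ █ █
    · · █ █ █ ·
    · █ █ · · ·
    · █ · · · ·
    · · · · · ·
T1:
  2·area = 70  (B↔C swapped to make it positive)
  edge (9, 3)→(4, 14): d=(-5,11) right/bottom  bias=-1
  edge (4, 14)→(4, 0): d=(0,-14) top-left  bias=+0
  edge (4, 0)→(9, 3): d=(5,3) right/bottom  bias=-1
    (2,0)@(5, 1): e=[54,14,2] → █
    (3,0)@(7, 1): e=[32,42,-4] → ·
    (2,1)@(5, 3): e=[44,14,12] → █
    (3,1)@(7, 3): e=[22,42,6] → █
    (4,1)@(9, 3): e=[0,70,0] → ·  [on edge]
    (2,2)@(5, 5): e=[34,14,22] → █
    (4,2)@(9, 5): e=[-10,70,10] → ·
    (2,3)@(5, 7): e=[24,14,32] → █
    (4,3)@(9, 7): e=[-20,70,20] → ·
    (2,4)@(5, 9): e=[14,14,42] → █
    (3,4)@(7, 9): e=[-8,42,36] → ·
    (2,5)@(5, 11): e=[4,14,52] → █
  covered (9 px):
    · · █ · · ·
    · · █ █ · ·
    · · █ █ · ·
    · · █ █ · ·
    · · █ · · ·
    · · █ · · ·
    · · · · · ·
    · · · · · ·
    · · · · · ·
    · · · · · ·
    · · · · · ·

Result: 29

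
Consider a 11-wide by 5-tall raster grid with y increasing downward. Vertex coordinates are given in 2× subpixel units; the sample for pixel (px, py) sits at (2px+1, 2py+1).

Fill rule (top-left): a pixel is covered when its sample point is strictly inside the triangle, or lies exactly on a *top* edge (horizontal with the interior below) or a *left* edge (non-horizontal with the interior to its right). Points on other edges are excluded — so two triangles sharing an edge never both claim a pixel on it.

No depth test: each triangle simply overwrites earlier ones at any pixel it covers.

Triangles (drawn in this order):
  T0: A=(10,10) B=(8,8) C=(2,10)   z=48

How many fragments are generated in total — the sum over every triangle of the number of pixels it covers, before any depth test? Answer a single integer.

T0:
  2·area = 16  (B↔C swapped to make it positive)
  edge (10, 10)→(2, 10): d=(-8,0) right/bottom  bias=-1
  edge (2, 10)→(8, 8): d=(6,-2) top-left  bias=+0
  edge (8, 8)→(10, 10): d=(2,2) right/bottom  bias=-1
    (0,0)@(1, 1): e=[72,-56,0] → ·  [on edge]
    (1,1)@(3, 3): e=[56,-40,0] → ·  [on edge]
    (2,2)@(5, 5): e=[40,-24,0] → ·  [on edge]
    (8,2)@(17, 5): e=[40,0,-24] → ·  [on edge]
    (3,3)@(7, 7): e=[24,-8,0] → ·  [on edge]
    (5,3)@(11, 7): e=[24,0,-8] → ·  [on edge]
    (2,4)@(5, 9): e=[8,0,8] → #  [on edge]
    (3,4)@(7, 9): e=[8,4,4] → #
    (4,4)@(9, 9): e=[8,8,0] → ·  [on edge]
  covered (2 px):
    · · · · · · · · · · ·
    · · · · · · · · · · ·
    · · · · · · · · · · ·
    · · · · · · · · · · ·
    · · # # · · · · · · ·

Final: 2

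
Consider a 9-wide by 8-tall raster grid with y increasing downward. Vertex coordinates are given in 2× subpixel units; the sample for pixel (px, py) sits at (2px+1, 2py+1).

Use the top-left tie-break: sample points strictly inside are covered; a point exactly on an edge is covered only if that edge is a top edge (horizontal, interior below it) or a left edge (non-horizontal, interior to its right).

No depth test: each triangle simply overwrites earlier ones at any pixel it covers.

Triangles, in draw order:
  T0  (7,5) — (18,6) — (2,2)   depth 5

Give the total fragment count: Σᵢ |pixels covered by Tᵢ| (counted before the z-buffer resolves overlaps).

T0:
  2·area = 28  (B↔C swapped to make it positive)
  edge (7, 5)→(2, 2): d=(-5,-3) top-left  bias=+0
  edge (2, 2)→(18, 6): d=(16,4) right/bottom  bias=-1
  edge (18, 6)→(7, 5): d=(-11,-1) top-left  bias=+0
    (2,1)@(5, 3): e=[4,4,20] → X
    (3,1)@(7, 3): e=[10,-4,22] → .
    (2,2)@(5, 5): e=[-6,36,-2] → .
    (3,2)@(7, 5): e=[0,28,0] → X  [on edge]
    (4,2)@(9, 5): e=[6,20,2] → X
    (5,2)@(11, 5): e=[12,12,4] → X
    (6,2)@(13, 5): e=[18,4,6] → X
    (7,2)@(15, 5): e=[24,-4,8] → .
    (3,3)@(7, 7): e=[-10,60,-22] → .
    (4,3)@(9, 7): e=[-4,52,-20] → .
    (5,3)@(11, 7): e=[2,44,-18] → .
    (6,3)@(13, 7): e=[8,36,-16] → .
    (8,5)@(17, 11): e=[0,84,-56] → .  [on edge]
  covered (5 px):
    . . . . . . . . .
    . . X . . . . . .
    . . . X X X X . .
    . . . . . . . . .
    . . . . . . . . .
    . . . . . . . . .
    . . . . . . . . .
    . . . . . . . . .

Answer: 5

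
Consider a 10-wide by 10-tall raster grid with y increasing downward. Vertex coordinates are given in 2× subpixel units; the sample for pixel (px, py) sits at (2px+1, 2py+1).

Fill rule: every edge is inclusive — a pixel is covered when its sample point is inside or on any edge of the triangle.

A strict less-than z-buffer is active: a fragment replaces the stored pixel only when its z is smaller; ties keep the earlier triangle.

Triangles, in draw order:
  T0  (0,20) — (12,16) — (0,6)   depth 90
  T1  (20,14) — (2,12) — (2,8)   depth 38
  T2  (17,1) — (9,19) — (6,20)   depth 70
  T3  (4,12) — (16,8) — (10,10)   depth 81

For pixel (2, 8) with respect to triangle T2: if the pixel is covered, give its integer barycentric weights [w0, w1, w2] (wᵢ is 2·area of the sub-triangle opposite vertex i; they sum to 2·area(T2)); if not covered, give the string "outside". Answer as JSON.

T0:
  2·area = 168  (B↔C swapped to make it positive)
  edge (0, 20)→(0, 6): d=(0,-14) inclusive
  edge (0, 6)→(12, 16): d=(12,10) inclusive
  edge (12, 16)→(0, 20): d=(-12,4) inclusive
    (0,3)@(1, 7): e=[14,2,152] → █
    (1,3)@(3, 7): e=[42,-18,144] → ·
    (0,4)@(1, 9): e=[14,26,128] → █
    (1,4)@(3, 9): e=[42,6,120] → █
    (2,4)@(5, 9): e=[70,-14,112] → ·
    (0,5)@(1, 11): e=[14,50,104] → █
    (2,5)@(5, 11): e=[70,10,88] → █
    (3,5)@(7, 11): e=[98,-10,80] → ·
    (0,6)@(1, 13): e=[14,74,80] → █
    (3,6)@(7, 13): e=[98,14,56] → █
    (4,6)@(9, 13): e=[126,-6,48] → ·
    (0,7)@(1, 15): e=[14,98,56] → █
    (7,7)@(15, 15): e=[210,-42,0] → ·  [on edge]
    (4,8)@(9, 17): e=[126,42,0] → █  [on edge]
    (1,9)@(3, 19): e=[42,126,0] → █  [on edge]
  covered (22 px):
    · · · · · · · · · ·
    · · · · · · · · · ·
    · · · · · · · · · ·
    █ · · · · · · · · ·
    █ █ · · · · · · · ·
    █ █ █ · · · · · · ·
    █ █ █ █ · · · · · ·
    █ █ █ █ █ · · · · ·
    █ █ █ █ █ · · · · ·
    █ █ · · · · · · · ·
T1:
  2·area = 72
  edge (20, 14)→(2, 12): d=(-18,-2) inclusive
  edge (2, 12)→(2, 8): d=(0,-4) inclusive
  edge (2, 8)→(20, 14): d=(18,6) inclusive
    (1,4)@(3, 9): e=[56,4,12] → █
    (2,4)@(5, 9): e=[60,12,0] → █  [on edge]
    (3,4)@(7, 9): e=[64,20,-12] → ·
    (1,5)@(3, 11): e=[20,4,48] → █
    (3,5)@(7, 11): e=[28,20,24] → █
    (4,5)@(9, 11): e=[32,28,12] → █
    (5,5)@(11, 11): e=[36,36,0] → █  [on edge]
    (6,5)@(13, 11): e=[40,44,-12] → ·
    (1,6)@(3, 13): e=[-16,4,84] → ·
    (2,6)@(5, 13): e=[-12,12,72] → ·
    (3,6)@(7, 13): e=[-8,20,60] → ·
    (4,6)@(9, 13): e=[-4,28,48] → ·
    (5,6)@(11, 13): e=[0,36,36] → █  [on edge]
    (8,6)@(17, 13): e=[12,60,0] → █  [on edge]
  covered (11 px):
    · · · · · · · · · ·
    · · · · · · · · · ·
    · · · · · · · · · ·
    · · · · · · · · · ·
    · █ █ · · · · · · ·
    · █ █ █ █ █ · · · ·
    · · · · · █ █ █ █ ·
    · · · · · · · · · ·
    · · · · · · · · · ·
    · · · · · · · · · ·
T2:
  2·area = 46
  edge (17, 1)→(9, 19): d=(-8,18) inclusive
  edge (9, 19)→(6, 20): d=(-3,1) inclusive
  edge (6, 20)→(17, 1): d=(11,-19) inclusive
    (8,0)@(17, 1): e=[0,46,0] → █  [on edge]
    (9,0)@(19, 1): e=[-36,44,38] → ·
    (8,1)@(17, 3): e=[-16,40,22] → ·
    (7,2)@(15, 5): e=[4,36,6] → █
    (8,2)@(17, 5): e=[-32,34,44] → ·
    (7,3)@(15, 7): e=[-12,30,28] → ·
    (6,4)@(13, 9): e=[8,26,12] → █
    (7,4)@(15, 9): e=[-28,24,50] → ·
    (6,5)@(13, 11): e=[-8,20,34] → ·
    (5,6)@(11, 13): e=[12,16,18] → █
    (6,6)@(13, 13): e=[-24,14,56] → ·
    (4,7)@(9, 15): e=[32,12,2] → █
    (7,8)@(15, 17): e=[-92,0,138] → ·  [on edge]
    (4,9)@(9, 19): e=[0,0,46] → █  [on edge]
  covered (8 px):
    · · · · · · · · █ ·
    · · · · · · · · · ·
    · · · · · · · █ · ·
    · · · · · · · · · ·
    · · · · · · █ · · ·
    · · · · · · · · · ·
    · · · · · █ · · · ·
    · · · · █ · · · · ·
    · · · · █ · · · · ·
    · · · █ █ · · · · ·
T3:
  degenerate (2·area = 0) — covers nothing

Result: "outside"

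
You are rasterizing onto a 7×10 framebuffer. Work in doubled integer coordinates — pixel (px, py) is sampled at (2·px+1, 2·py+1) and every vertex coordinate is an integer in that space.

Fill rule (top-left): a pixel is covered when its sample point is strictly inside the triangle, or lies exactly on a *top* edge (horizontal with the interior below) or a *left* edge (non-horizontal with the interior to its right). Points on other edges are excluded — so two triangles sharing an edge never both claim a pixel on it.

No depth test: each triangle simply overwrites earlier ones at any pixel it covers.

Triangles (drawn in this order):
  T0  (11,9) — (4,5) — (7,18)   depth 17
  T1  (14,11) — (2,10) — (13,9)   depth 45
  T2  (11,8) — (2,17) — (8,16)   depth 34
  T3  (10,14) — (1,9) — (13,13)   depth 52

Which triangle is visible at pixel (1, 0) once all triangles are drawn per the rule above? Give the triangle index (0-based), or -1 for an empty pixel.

T0:
  2·area = 79  (B↔C swapped to make it positive)
  edge (11, 9)→(7, 18): d=(-4,9) right/bottom  bias=-1
  edge (7, 18)→(4, 5): d=(-3,-13) top-left  bias=+0
  edge (4, 5)→(11, 9): d=(7,4) right/bottom  bias=-1
    (2,3)@(5, 7): e=[62,7,10] → █
    (3,3)@(7, 7): e=[44,33,2] → █
    (4,3)@(9, 7): e=[26,59,-6] → ·
    (2,4)@(5, 9): e=[54,1,24] → █
    (4,4)@(9, 9): e=[18,53,8] → █
    (5,4)@(11, 9): e=[0,79,0] → ·  [on edge]
    (2,5)@(5, 11): e=[46,-5,38] → ·
    (3,5)@(7, 11): e=[28,21,30] → █
    (5,5)@(11, 11): e=[-8,73,14] → ·
    (3,6)@(7, 13): e=[20,15,44] → █
    (5,6)@(11, 13): e=[-16,67,28] → ·
    (3,7)@(7, 15): e=[12,9,58] → █
  covered (11 px):
    · · · · · · ·
    · · · · · · ·
    · · · · · · ·
    · · █ █ · · ·
    · · █ █ █ · ·
    · · · █ █ · ·
    · · · █ █ · ·
    · · · █ · · ·
    · · · █ · · ·
    · · · · · · ·
T1:
  2·area = 23
  edge (14, 11)→(2, 10): d=(-12,-1) top-left  bias=+0
  edge (2, 10)→(13, 9): d=(11,-1) top-left  bias=+0
  edge (13, 9)→(14, 11): d=(1,2) right/bottom  bias=-1
    (4,0)@(9, 1): e=[115,-92,0] → ·  [on edge]
    (5,2)@(11, 5): e=[69,-46,0] → ·  [on edge]
    (6,4)@(13, 9): e=[23,0,0] → ·  [on edge]
  covered (0 px):
    · · · · · · ·
    · · · · · · ·
    · · · · · · ·
    · · · · · · ·
    · · · · · · ·
    · · · · · · ·
    · · · · · · ·
    · · · · · · ·
    · · · · · · ·
    · · · · · · ·
T2:
  2·area = 45  (B↔C swapped to make it positive)
  edge (11, 8)→(8, 16): d=(-3,8) right/bottom  bias=-1
  edge (8, 16)→(2, 17): d=(-6,1) right/bottom  bias=-1
  edge (2, 17)→(11, 8): d=(9,-9) top-left  bias=+0
    (4,5)@(9, 11): e=[7,29,9] → █
    (5,5)@(11, 11): e=[-9,27,27] → ·
    (3,6)@(7, 13): e=[17,19,9] → █
    (5,6)@(11, 13): e=[-15,15,45] → ·
    (2,7)@(5, 15): e=[27,9,9] → █
    (4,7)@(9, 15): e=[-5,5,45] → ·
    (2,8)@(5, 17): e=[21,-3,27] → ·
    (3,8)@(7, 17): e=[5,-5,45] → ·
  covered (5 px):
    · · · · · · ·
    · · · · · · ·
    · · · · · · ·
    · · · · · · ·
    · · · · · · ·
    · · · · █ · ·
    · · · █ █ · ·
    · · █ █ · · ·
    · · · · · · ·
    · · · · · · ·
T3:
  2·area = 24
  edge (10, 14)→(1, 9): d=(-9,-5) top-left  bias=+0
  edge (1, 9)→(13, 13): d=(12,4) right/bottom  bias=-1
  edge (13, 13)→(10, 14): d=(-3,1) right/bottom  bias=-1
    (0,4)@(1, 9): e=[0,0,24] → ·  [on edge]
    (2,5)@(5, 11): e=[2,8,14] → █
    (3,5)@(7, 11): e=[12,0,12] → ·  [on edge]
    (2,6)@(5, 13): e=[-16,32,8] → ·
    (4,6)@(9, 13): e=[4,16,4] → █
    (5,6)@(11, 13): e=[14,8,2] → █
    (6,6)@(13, 13): e=[24,0,0] → ·  [on edge]
    (3,7)@(7, 15): e=[-24,48,0] → ·  [on edge]
    (4,7)@(9, 15): e=[-14,40,-2] → ·
    (5,7)@(11, 15): e=[-4,32,-4] → ·
    (0,8)@(1, 17): e=[-72,96,0] → ·  [on edge]
  covered (3 px):
    · · · · · · ·
    · · · · · · ·
    · · · · · · ·
    · · · · · · ·
    · · · · · · ·
    · · █ · · · ·
    · · · · █ █ ·
    · · · · · · ·
    · · · · · · ·
    · · · · · · ·

Z-buffer (winner per pixel, '.' = empty):
  . . . . . . .
  . . . . . . .
  . . . . . . .
  . . 0 0 . . .
  . . 0 0 0 . .
  . . 3 0 2 . .
  . . . 2 3 3 .
  . . 2 2 . . .
  . . . 0 . . .
  . . . . . . .

Result: -1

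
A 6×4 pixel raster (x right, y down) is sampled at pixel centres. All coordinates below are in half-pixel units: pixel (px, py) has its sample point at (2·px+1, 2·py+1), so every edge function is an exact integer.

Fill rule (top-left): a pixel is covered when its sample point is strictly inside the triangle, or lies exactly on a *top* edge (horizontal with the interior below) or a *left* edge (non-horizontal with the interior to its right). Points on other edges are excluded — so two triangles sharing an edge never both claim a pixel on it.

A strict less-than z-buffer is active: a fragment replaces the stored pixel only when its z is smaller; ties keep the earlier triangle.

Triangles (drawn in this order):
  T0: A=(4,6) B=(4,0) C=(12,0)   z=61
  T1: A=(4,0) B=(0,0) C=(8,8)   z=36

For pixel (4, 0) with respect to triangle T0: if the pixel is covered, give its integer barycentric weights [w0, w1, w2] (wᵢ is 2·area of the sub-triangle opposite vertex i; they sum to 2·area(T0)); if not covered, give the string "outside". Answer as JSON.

T0:
  2·area = 48
  edge (4, 6)→(4, 0): d=(0,-6) top-left  bias=+0
  edge (4, 0)→(12, 0): d=(8,0) top-left  bias=+0
  edge (12, 0)→(4, 6): d=(-8,6) right/bottom  bias=-1
    (2,0)@(5, 1): e=[6,8,34] → X
    (3,0)@(7, 1): e=[18,8,22] → X
    (4,0)@(9, 1): e=[30,8,10] → X
    (5,0)@(11, 1): e=[42,8,-2] → .
    (2,1)@(5, 3): e=[6,24,18] → X
    (4,1)@(9, 3): e=[30,24,-6] → .
    (2,2)@(5, 5): e=[6,40,2] → X
    (3,2)@(7, 5): e=[18,40,-10] → .
    (2,3)@(5, 7): e=[6,56,-14] → .
  covered (6 px):
    . . X X X .
    . . X X . .
    . . X . . .
    . . . . . .
T1:
  2·area = 32  (B↔C swapped to make it positive)
  edge (4, 0)→(8, 8): d=(4,8) right/bottom  bias=-1
  edge (8, 8)→(0, 0): d=(-8,-8) top-left  bias=+0
  edge (0, 0)→(4, 0): d=(4,0) top-left  bias=+0
    (0,0)@(1, 1): e=[28,0,4] → X  [on edge]
    (1,0)@(3, 1): e=[12,16,4] → X
    (2,0)@(5, 1): e=[-4,32,4] → .
    (0,1)@(1, 3): e=[36,-16,12] → .
    (1,1)@(3, 3): e=[20,0,12] → X  [on edge]
    (2,1)@(5, 3): e=[4,16,12] → X
    (3,1)@(7, 3): e=[-12,32,12] → .
    (1,2)@(3, 5): e=[28,-16,20] → .
    (2,2)@(5, 5): e=[12,0,20] → X  [on edge]
    (3,2)@(7, 5): e=[-4,16,20] → .
    (2,3)@(5, 7): e=[20,-16,28] → .
    (3,3)@(7, 7): e=[4,0,28] → X  [on edge]
  covered (6 px):
    X X . . . .
    . X X . . .
    . . X . . .
    . . . X . .

Result: [8,10,30]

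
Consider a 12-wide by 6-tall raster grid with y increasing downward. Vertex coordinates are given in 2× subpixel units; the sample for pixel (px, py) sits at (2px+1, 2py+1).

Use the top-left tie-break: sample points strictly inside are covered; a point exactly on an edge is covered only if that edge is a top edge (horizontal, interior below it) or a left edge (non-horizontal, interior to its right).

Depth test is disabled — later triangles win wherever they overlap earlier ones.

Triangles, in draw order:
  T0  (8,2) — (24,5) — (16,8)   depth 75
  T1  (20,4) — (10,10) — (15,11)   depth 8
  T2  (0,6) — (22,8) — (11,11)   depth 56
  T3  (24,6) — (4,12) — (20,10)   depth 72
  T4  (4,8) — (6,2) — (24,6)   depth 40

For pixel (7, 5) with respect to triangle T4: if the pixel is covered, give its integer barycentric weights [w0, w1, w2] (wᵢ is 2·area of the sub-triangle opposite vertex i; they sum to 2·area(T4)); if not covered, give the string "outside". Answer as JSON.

T0:
  2·area = 72
  edge (8, 2)→(24, 5): d=(16,3) right/bottom  bias=-1
  edge (24, 5)→(16, 8): d=(-8,3) right/bottom  bias=-1
  edge (16, 8)→(8, 2): d=(-8,-6) top-left  bias=+0
    (5,1)@(11, 3): e=[7,55,10] → X
    (6,1)@(13, 3): e=[1,49,22] → X
    (7,1)@(15, 3): e=[-5,43,34] → .
    (5,2)@(11, 5): e=[39,39,-6] → .
    (6,2)@(13, 5): e=[33,33,6] → X
    (7,2)@(15, 5): e=[27,27,18] → X
    (8,2)@(17, 5): e=[21,21,30] → X
    (9,2)@(19, 5): e=[15,15,42] → X
    (10,2)@(21, 5): e=[9,9,54] → X
    (11,2)@(23, 5): e=[3,3,66] → X
    (6,3)@(13, 7): e=[65,17,-10] → .
    (7,3)@(15, 7): e=[59,11,2] → X
  covered (10 px):
    . . . . . . . . . . . .
    . . . . . X X . . . . .
    . . . . . . X X X X X X
    . . . . . . . X X . . .
    . . . . . . . . . . . .
    . . . . . . . . . . . .
T1:
  2·area = 40  (B↔C swapped to make it positive)
  edge (20, 4)→(15, 11): d=(-5,7) right/bottom  bias=-1
  edge (15, 11)→(10, 10): d=(-5,-1) top-left  bias=+0
  edge (10, 10)→(20, 4): d=(10,-6) top-left  bias=+0
    (9,2)@(19, 5): e=[2,34,4] → X
    (10,2)@(21, 5): e=[-12,36,16] → .
    (7,3)@(15, 7): e=[20,20,0] → X  [on edge]
    (8,3)@(17, 7): e=[6,22,12] → X
    (9,3)@(19, 7): e=[-8,24,24] → .
    (2,4)@(5, 9): e=[80,0,-40] → .  [on edge]
    (6,4)@(13, 9): e=[24,8,8] → X
    (8,4)@(17, 9): e=[-4,12,32] → .
    (6,5)@(13, 11): e=[14,-2,28] → .
    (7,5)@(15, 11): e=[0,0,40] → .  [on edge]
  covered (5 px):
    . . . . . . . . . . . .
    . . . . . . . . . . . .
    . . . . . . . . . X . .
    . . . . . . . X X . . .
    . . . . . . X X . . . .
    . . . . . . . . . . . .
T2:
  2·area = 88
  edge (0, 6)→(22, 8): d=(22,2) right/bottom  bias=-1
  edge (22, 8)→(11, 11): d=(-11,3) right/bottom  bias=-1
  edge (11, 11)→(0, 6): d=(-11,-5) top-left  bias=+0
    (1,3)@(3, 7): e=[16,68,4] → X
    (2,3)@(5, 7): e=[12,62,14] → X
    (3,3)@(7, 7): e=[8,56,24] → X
    (4,3)@(9, 7): e=[4,50,34] → X
    (5,3)@(11, 7): e=[0,44,44] → .  [on edge]
    (1,4)@(3, 9): e=[60,46,-18] → .
    (2,4)@(5, 9): e=[56,40,-8] → .
    (3,4)@(7, 9): e=[52,34,2] → X
    (5,4)@(11, 9): e=[44,22,22] → X
    (6,4)@(13, 9): e=[40,16,32] → X
    (7,4)@(15, 9): e=[36,10,42] → X
    (8,4)@(17, 9): e=[32,4,52] → X
    (5,5)@(11, 11): e=[88,0,0] → .  [on edge]
  covered (10 px):
    . . . . . . . . . . . .
    . . . . . . . . . . . .
    . . . . . . . . . . . .
    . X X X X . . . . . . .
    . . . X X X X X X . . .
    . . . . . . . . . . . .
T3:
  2·area = 56  (B↔C swapped to make it positive)
  edge (24, 6)→(20, 10): d=(-4,4) right/bottom  bias=-1
  edge (20, 10)→(4, 12): d=(-16,2) right/bottom  bias=-1
  edge (4, 12)→(24, 6): d=(20,-6) top-left  bias=+0
    (10,3)@(21, 7): e=[8,46,2] → X
    (11,3)@(23, 7): e=[0,42,14] → .  [on edge]
    (7,4)@(15, 9): e=[24,26,6] → X
    (8,4)@(17, 9): e=[16,22,18] → X
    (9,4)@(19, 9): e=[8,18,30] → X
    (10,4)@(21, 9): e=[0,14,42] → .  [on edge]
    (4,5)@(9, 11): e=[40,6,10] → X
    (5,5)@(11, 11): e=[32,2,22] → X
    (6,5)@(13, 11): e=[24,-2,34] → .
    (7,5)@(15, 11): e=[16,-6,46] → .
    (8,5)@(17, 11): e=[8,-10,58] → .
    (9,5)@(19, 11): e=[0,-14,70] → .  [on edge]
  covered (6 px):
    . . . . . . . . . . . .
    . . . . . . . . . . . .
    . . . . . . . . . . . .
    . . . . . . . . . . X .
    . . . . . . . X X X . .
    . . . . X X . . . . . .
T4:
  2·area = 116
  edge (4, 8)→(6, 2): d=(2,-6) top-left  bias=+0
  edge (6, 2)→(24, 6): d=(18,4) right/bottom  bias=-1
  edge (24, 6)→(4, 8): d=(-20,2) right/bottom  bias=-1
    (3,1)@(7, 3): e=[8,14,94] → X
    (4,1)@(9, 3): e=[20,6,90] → X
    (5,1)@(11, 3): e=[32,-2,86] → .
    (2,2)@(5, 5): e=[0,58,58] → X  [on edge]
    (5,2)@(11, 5): e=[36,34,46] → X
    (6,2)@(13, 5): e=[48,26,42] → X
    (7,2)@(15, 5): e=[60,18,38] → X
    (8,2)@(17, 5): e=[72,10,34] → X
    (9,2)@(19, 5): e=[84,2,30] → X
    (10,2)@(21, 5): e=[96,-6,26] → .
    (2,3)@(5, 7): e=[4,94,18] → X
    (7,3)@(15, 7): e=[64,54,-2] → .
    (1,5)@(3, 11): e=[0,174,-58] → .  [on edge]
  covered (15 px):
    . . . . . . . . . . . .
    . . . X X . . . . . . .
    . . X X X X X X X X . .
    . . X X X X X . . . . .
    . . . . . . . . . . . .
    . . . . . . . . . . . .

Answer: "outside"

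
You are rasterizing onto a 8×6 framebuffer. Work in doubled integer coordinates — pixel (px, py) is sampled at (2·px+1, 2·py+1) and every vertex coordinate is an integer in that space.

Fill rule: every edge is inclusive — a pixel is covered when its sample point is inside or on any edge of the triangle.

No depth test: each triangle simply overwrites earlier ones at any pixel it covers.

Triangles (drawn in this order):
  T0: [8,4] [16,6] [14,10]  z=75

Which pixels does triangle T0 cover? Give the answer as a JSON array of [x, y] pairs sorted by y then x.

T0:
  2·area = 36
  edge (8, 4)→(16, 6): d=(8,2) inclusive
  edge (16, 6)→(14, 10): d=(-2,4) inclusive
  edge (14, 10)→(8, 4): d=(-6,-6) inclusive
    (2,0)@(5, 1): e=[-18,54,0] → .  [on edge]
    (3,1)@(7, 3): e=[-6,42,0] → .  [on edge]
    (4,2)@(9, 5): e=[6,30,0] → X  [on edge]
    (5,2)@(11, 5): e=[2,22,12] → X
    (6,2)@(13, 5): e=[-2,14,24] → .
    (4,3)@(9, 7): e=[22,26,-12] → .
    (5,3)@(11, 7): e=[18,18,0] → X  [on edge]
    (6,3)@(13, 7): e=[14,10,12] → X
    (7,3)@(15, 7): e=[10,2,24] → X
    (5,4)@(11, 9): e=[34,14,-12] → .
    (6,4)@(13, 9): e=[30,6,0] → X  [on edge]
    (7,4)@(15, 9): e=[26,-2,12] → .
    (7,5)@(15, 11): e=[42,-6,0] → .  [on edge]
  covered (6 px):
    . . . . . . . .
    . . . . . . . .
    . . . . X X . .
    . . . . . X X X
    . . . . . . X .
    . . . . . . . .

Result: [[4,2],[5,2],[5,3],[6,3],[7,3],[6,4]]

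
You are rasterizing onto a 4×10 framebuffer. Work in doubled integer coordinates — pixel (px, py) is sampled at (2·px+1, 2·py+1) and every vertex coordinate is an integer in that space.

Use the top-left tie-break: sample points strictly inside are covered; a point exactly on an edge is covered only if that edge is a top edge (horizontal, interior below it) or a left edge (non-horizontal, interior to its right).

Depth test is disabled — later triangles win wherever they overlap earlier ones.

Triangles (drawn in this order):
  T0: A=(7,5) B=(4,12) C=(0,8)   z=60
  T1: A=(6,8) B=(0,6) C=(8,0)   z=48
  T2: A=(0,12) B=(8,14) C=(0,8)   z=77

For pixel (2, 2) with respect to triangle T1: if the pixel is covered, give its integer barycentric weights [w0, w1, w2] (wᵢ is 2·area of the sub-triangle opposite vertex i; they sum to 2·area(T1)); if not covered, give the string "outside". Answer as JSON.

T0:
  2·area = 40
  edge (7, 5)→(4, 12): d=(-3,7) right/bottom  bias=-1
  edge (4, 12)→(0, 8): d=(-4,-4) top-left  bias=+0
  edge (0, 8)→(7, 5): d=(7,-3) top-left  bias=+0
    (3,2)@(7, 5): e=[0,40,0] → ·  [on edge]
    (1,3)@(3, 7): e=[22,16,2] → #
    (2,3)@(5, 7): e=[8,24,8] → #
    (3,3)@(7, 7): e=[-6,32,14] → ·
    (0,4)@(1, 9): e=[30,0,10] → #  [on edge]
    (3,4)@(7, 9): e=[-12,24,28] → ·
    (0,5)@(1, 11): e=[24,-8,24] → ·
    (1,5)@(3, 11): e=[10,0,30] → #  [on edge]
    (2,5)@(5, 11): e=[-4,8,36] → ·
    (1,6)@(3, 13): e=[4,-8,44] → ·
    (2,6)@(5, 13): e=[-10,0,50] → ·  [on edge]
    (3,7)@(7, 15): e=[-30,0,70] → ·  [on edge]
    (0,9)@(1, 19): e=[0,-40,80] → ·  [on edge]
  covered (6 px):
    · · · ·
    · · · ·
    · · · ·
    · # # ·
    # # # ·
    · # · ·
    · · · ·
    · · · ·
    · · · ·
    · · · ·
T1:
  2·area = 52
  edge (6, 8)→(0, 6): d=(-6,-2) top-left  bias=+0
  edge (0, 6)→(8, 0): d=(8,-6) top-left  bias=+0
  edge (8, 0)→(6, 8): d=(-2,8) right/bottom  bias=-1
    (3,0)@(7, 1): e=[44,2,6] → #
    (2,1)@(5, 3): e=[28,6,18] → #
    (1,2)@(3, 5): e=[12,10,30] → #
    (3,2)@(7, 5): e=[20,34,-2] → ·
    (1,3)@(3, 7): e=[0,26,26] → #  [on edge]
    (3,3)@(7, 7): e=[8,50,-6] → ·
    (1,4)@(3, 9): e=[-12,42,22] → ·
    (2,4)@(5, 9): e=[-8,54,6] → ·
  covered (7 px):
    · · · #
    · · # #
    · # # ·
    · # # ·
    · · · ·
    · · · ·
    · · · ·
    · · · ·
    · · · ·
    · · · ·
T2:
  2·area = 32  (B↔C swapped to make it positive)
  edge (0, 12)→(0, 8): d=(0,-4) top-left  bias=+0
  edge (0, 8)→(8, 14): d=(8,6) right/bottom  bias=-1
  edge (8, 14)→(0, 12): d=(-8,-2) top-left  bias=+0
    (0,4)@(1, 9): e=[4,2,26] → #
    (1,4)@(3, 9): e=[12,-10,30] → ·
    (0,5)@(1, 11): e=[4,18,10] → #
    (1,5)@(3, 11): e=[12,6,14] → #
    (2,5)@(5, 11): e=[20,-6,18] → ·
    (0,6)@(1, 13): e=[4,34,-6] → ·
    (1,6)@(3, 13): e=[12,22,-2] → ·
    (2,6)@(5, 13): e=[20,10,2] → #
    (3,6)@(7, 13): e=[28,-2,6] → ·
    (2,7)@(5, 15): e=[20,26,-14] → ·
  covered (4 px):
    · · · ·
    · · · ·
    · · · ·
    · · · ·
    # · · ·
    # # · ·
    · · # ·
    · · · ·
    · · · ·
    · · · ·

Result: [22,14,16]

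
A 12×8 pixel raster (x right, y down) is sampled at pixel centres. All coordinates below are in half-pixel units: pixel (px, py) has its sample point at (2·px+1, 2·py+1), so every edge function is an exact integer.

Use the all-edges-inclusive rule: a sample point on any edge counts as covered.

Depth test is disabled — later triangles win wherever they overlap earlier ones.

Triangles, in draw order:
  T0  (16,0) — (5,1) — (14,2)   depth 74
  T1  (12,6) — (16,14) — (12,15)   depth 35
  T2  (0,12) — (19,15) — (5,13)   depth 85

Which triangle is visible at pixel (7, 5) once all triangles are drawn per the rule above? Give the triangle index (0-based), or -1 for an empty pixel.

T0:
  2·area = 20  (B↔C swapped to make it positive)
  edge (16, 0)→(14, 2): d=(-2,2) inclusive
  edge (14, 2)→(5, 1): d=(-9,-1) inclusive
  edge (5, 1)→(16, 0): d=(11,-1) inclusive
    (2,0)@(5, 1): e=[20,0,0] → #  [on edge]
    (3,0)@(7, 1): e=[16,2,2] → #
    (4,0)@(9, 1): e=[12,4,4] → #
    (5,0)@(11, 1): e=[8,6,6] → #
    (6,0)@(13, 1): e=[4,8,8] → #
    (7,0)@(15, 1): e=[0,10,10] → #  [on edge]
    (8,0)@(17, 1): e=[-4,12,12] → ·
    (2,1)@(5, 3): e=[16,-18,22] → ·
    (3,1)@(7, 3): e=[12,-16,24] → ·
    (4,1)@(9, 3): e=[8,-14,26] → ·
    (5,1)@(11, 3): e=[4,-12,28] → ·
    (6,1)@(13, 3): e=[0,-10,30] → ·  [on edge]
    (11,1)@(23, 3): e=[-20,0,40] → ·  [on edge]
    (5,2)@(11, 5): e=[0,-30,50] → ·  [on edge]
    (4,3)@(9, 7): e=[0,-50,70] → ·  [on edge]
    (3,4)@(7, 9): e=[0,-70,90] → ·  [on edge]
    (2,5)@(5, 11): e=[0,-90,110] → ·  [on edge]
    (1,6)@(3, 13): e=[0,-110,130] → ·  [on edge]
    (0,7)@(1, 15): e=[0,-130,150] → ·  [on edge]
  covered (6 px):
    · · # # # # # # · · · ·
    · · · · · · · · · · · ·
    · · · · · · · · · · · ·
    · · · · · · · · · · · ·
    · · · · · · · · · · · ·
    · · · · · · · · · · · ·
    · · · · · · · · · · · ·
    · · · · · · · · · · · ·
T1:
  2·area = 36
  edge (12, 6)→(16, 14): d=(4,8) inclusive
  edge (16, 14)→(12, 15): d=(-4,1) inclusive
  edge (12, 15)→(12, 6): d=(0,-9) inclusive
    (6,4)@(13, 9): e=[4,23,9] → #
    (7,4)@(15, 9): e=[-12,21,27] → ·
    (6,5)@(13, 11): e=[12,15,9] → #
    (7,5)@(15, 11): e=[-4,13,27] → ·
    (6,6)@(13, 13): e=[20,7,9] → #
    (7,6)@(15, 13): e=[4,5,27] → #
    (8,6)@(17, 13): e=[-12,3,45] → ·
    (6,7)@(13, 15): e=[28,-1,9] → ·
    (7,7)@(15, 15): e=[12,-3,27] → ·
  covered (4 px):
    · · · · · · · · · · · ·
    · · · · · · · · · · · ·
    · · · · · · · · · · · ·
    · · · · · · · · · · · ·
    · · · · · · # · · · · ·
    · · · · · · # · · · · ·
    · · · · · · # # · · · ·
    · · · · · · · · · · · ·
T2:
  2·area = 4
  edge (0, 12)→(19, 15): d=(19,3) inclusive
  edge (19, 15)→(5, 13): d=(-14,-2) inclusive
  edge (5, 13)→(0, 12): d=(-5,-1) inclusive
    (2,6)@(5, 13): e=[4,0,0] → #  [on edge]
    (3,6)@(7, 13): e=[-2,4,2] → ·
    (2,7)@(5, 15): e=[42,-28,-10] → ·
    (7,7)@(15, 15): e=[12,-8,0] → ·  [on edge]
    (9,7)@(19, 15): e=[0,0,4] → #  [on edge]
    (10,7)@(21, 15): e=[-6,4,6] → ·
  covered (2 px):
    · · · · · · · · · · · ·
    · · · · · · · · · · · ·
    · · · · · · · · · · · ·
    · · · · · · · · · · · ·
    · · · · · · · · · · · ·
    · · · · · · · · · · · ·
    · · # · · · · · · · · ·
    · · · · · · · · · # · ·

Z-buffer (winner per pixel, '.' = empty):
  . . 0 0 0 0 0 0 . . . .
  . . . . . . . . . . . .
  . . . . . . . . . . . .
  . . . . . . . . . . . .
  . . . . . . 1 . . . . .
  . . . . . . 1 . . . . .
  . . 2 . . . 1 1 . . . .
  . . . . . . . . . 2 . .

Answer: -1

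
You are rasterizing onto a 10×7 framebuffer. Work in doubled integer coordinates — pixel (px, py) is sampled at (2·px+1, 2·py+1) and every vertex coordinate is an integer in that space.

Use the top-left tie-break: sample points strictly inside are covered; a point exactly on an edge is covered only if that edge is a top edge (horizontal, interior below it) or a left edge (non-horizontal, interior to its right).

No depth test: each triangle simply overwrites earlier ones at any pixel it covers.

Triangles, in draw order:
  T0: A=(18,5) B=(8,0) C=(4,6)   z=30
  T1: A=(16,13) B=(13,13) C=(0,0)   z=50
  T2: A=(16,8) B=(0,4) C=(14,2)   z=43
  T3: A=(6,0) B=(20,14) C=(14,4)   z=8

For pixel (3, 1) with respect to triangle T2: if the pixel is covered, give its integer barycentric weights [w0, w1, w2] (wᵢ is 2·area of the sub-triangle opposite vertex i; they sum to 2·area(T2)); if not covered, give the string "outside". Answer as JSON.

T0:
  2·area = 80  (B↔C swapped to make it positive)
  edge (18, 5)→(4, 6): d=(-14,1) right/bottom  bias=-1
  edge (4, 6)→(8, 0): d=(4,-6) top-left  bias=+0
  edge (8, 0)→(18, 5): d=(10,5) right/bottom  bias=-1
    (4,0)@(9, 1): e=[65,10,5] → █
    (5,0)@(11, 1): e=[63,22,-5] → ·
    (3,1)@(7, 3): e=[39,6,35] → █
    (5,1)@(11, 3): e=[35,30,15] → █
    (6,1)@(13, 3): e=[33,42,5] → █
    (7,1)@(15, 3): e=[31,54,-5] → ·
    (2,2)@(5, 5): e=[13,2,65] → █
    (7,2)@(15, 5): e=[3,62,15] → █
    (8,2)@(17, 5): e=[1,74,5] → █
    (9,2)@(19, 5): e=[-1,86,-5] → ·
    (2,3)@(5, 7): e=[-15,10,85] → ·
    (3,3)@(7, 7): e=[-17,22,75] → ·
  covered (12 px):
    · · · · █ · · · · ·
    · · · █ █ █ █ · · ·
    · · █ █ █ █ █ █ █ ·
    · · · · · · · · · ·
    · · · · · · · · · ·
    · · · · · · · · · ·
    · · · · · · · · · ·
T1:
  2·area = 39
  edge (16, 13)→(13, 13): d=(-3,0) right/bottom  bias=-1
  edge (13, 13)→(0, 0): d=(-13,-13) top-left  bias=+0
  edge (0, 0)→(16, 13): d=(16,13) right/bottom  bias=-1
    (0,0)@(1, 1): e=[36,0,3] → █  [on edge]
    (1,0)@(3, 1): e=[36,26,-23] → ·
    (0,1)@(1, 3): e=[30,-26,35] → ·
    (1,1)@(3, 3): e=[30,0,9] → █  [on edge]
    (2,1)@(5, 3): e=[30,26,-17] → ·
    (1,2)@(3, 5): e=[24,-26,41] → ·
    (2,2)@(5, 5): e=[24,0,15] → █  [on edge]
    (3,2)@(7, 5): e=[24,26,-11] → ·
    (2,3)@(5, 7): e=[18,-26,47] → ·
    (3,3)@(7, 7): e=[18,0,21] → █  [on edge]
    (4,3)@(9, 7): e=[18,26,-5] → ·
    (3,4)@(7, 9): e=[12,-26,53] → ·
    (4,4)@(9, 9): e=[12,0,27] → █  [on edge]
    (5,5)@(11, 11): e=[6,0,33] → █  [on edge]
    (0,6)@(1, 13): e=[0,-156,195] → ·  [on edge]
    (1,6)@(3, 13): e=[0,-130,169] → ·  [on edge]
    (2,6)@(5, 13): e=[0,-104,143] → ·  [on edge]
    (3,6)@(7, 13): e=[0,-78,117] → ·  [on edge]
    (4,6)@(9, 13): e=[0,-52,91] → ·  [on edge]
    (5,6)@(11, 13): e=[0,-26,65] → ·  [on edge]
    (6,6)@(13, 13): e=[0,0,39] → ·  [on edge]
    (7,6)@(15, 13): e=[0,26,13] → ·  [on edge]
    (8,6)@(17, 13): e=[0,52,-13] → ·  [on edge]
    (9,6)@(19, 13): e=[0,78,-39] → ·  [on edge]
  covered (8 px):
    █ · · · · · · · · ·
    · █ · · · · · · · ·
    · · █ · · · · · · ·
    · · · █ · · · · · ·
    · · · · █ █ · · · ·
    · · · · · █ █ · · ·
    · · · · · · · · · ·
T2:
  2·area = 88
  edge (16, 8)→(0, 4): d=(-16,-4) top-left  bias=+0
  edge (0, 4)→(14, 2): d=(14,-2) top-left  bias=+0
  edge (14, 2)→(16, 8): d=(2,6) right/bottom  bias=-1
    (3,1)@(7, 3): e=[44,0,44] → █  [on edge]
    (4,1)@(9, 3): e=[52,4,32] → █
    (5,1)@(11, 3): e=[60,8,20] → █
    (6,1)@(13, 3): e=[68,12,8] → █
    (7,1)@(15, 3): e=[76,16,-4] → ·
    (2,2)@(5, 5): e=[4,24,60] → █
    (7,2)@(15, 5): e=[44,44,0] → ·  [on edge]
    (2,3)@(5, 7): e=[-28,52,64] → ·
    (3,3)@(7, 7): e=[-20,56,52] → ·
    (4,3)@(9, 7): e=[-12,60,40] → ·
    (5,3)@(11, 7): e=[-4,64,28] → ·
    (6,3)@(13, 7): e=[4,68,16] → █
    (8,5)@(17, 11): e=[-44,132,0] → ·  [on edge]
  covered (11 px):
    · · · · · · · · · ·
    · · · █ █ █ █ · · ·
    · · █ █ █ █ █ · · ·
    · · · · · · █ █ · ·
    · · · · · · · · · ·
    · · · · · · · · · ·
    · · · · · · · · · ·
T3:
  2·area = 56  (B↔C swapped to make it positive)
  edge (6, 0)→(14, 4): d=(8,4) right/bottom  bias=-1
  edge (14, 4)→(20, 14): d=(6,10) right/bottom  bias=-1
  edge (20, 14)→(6, 0): d=(-14,-14) top-left  bias=+0
    (3,0)@(7, 1): e=[4,52,0] → █  [on edge]
    (4,0)@(9, 1): e=[-4,32,28] → ·
    (3,1)@(7, 3): e=[20,64,-28] → ·
    (4,1)@(9, 3): e=[12,44,0] → █  [on edge]
    (5,1)@(11, 3): e=[4,24,28] → █
    (6,1)@(13, 3): e=[-4,4,56] → ·
    (4,2)@(9, 5): e=[28,56,-28] → ·
    (5,2)@(11, 5): e=[20,36,0] → █  [on edge]
    (6,2)@(13, 5): e=[12,16,28] → █
    (7,2)@(15, 5): e=[4,-4,56] → ·
    (5,3)@(11, 7): e=[36,48,-28] → ·
    (6,3)@(13, 7): e=[28,28,0] → █  [on edge]
    (7,4)@(15, 9): e=[36,20,0] → █  [on edge]
    (8,4)@(17, 9): e=[28,0,28] → ·  [on edge]
    (8,5)@(17, 11): e=[44,12,0] → █  [on edge]
    (9,6)@(19, 13): e=[52,4,0] → █  [on edge]
  covered (10 px):
    · · · █ · · · · · ·
    · · · · █ █ · · · ·
    · · · · · █ █ · · ·
    · · · · · · █ █ · ·
    · · · · · · · █ · ·
    · · · · · · · · █ ·
    · · · · · · · · · █

Final: [0,44,44]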